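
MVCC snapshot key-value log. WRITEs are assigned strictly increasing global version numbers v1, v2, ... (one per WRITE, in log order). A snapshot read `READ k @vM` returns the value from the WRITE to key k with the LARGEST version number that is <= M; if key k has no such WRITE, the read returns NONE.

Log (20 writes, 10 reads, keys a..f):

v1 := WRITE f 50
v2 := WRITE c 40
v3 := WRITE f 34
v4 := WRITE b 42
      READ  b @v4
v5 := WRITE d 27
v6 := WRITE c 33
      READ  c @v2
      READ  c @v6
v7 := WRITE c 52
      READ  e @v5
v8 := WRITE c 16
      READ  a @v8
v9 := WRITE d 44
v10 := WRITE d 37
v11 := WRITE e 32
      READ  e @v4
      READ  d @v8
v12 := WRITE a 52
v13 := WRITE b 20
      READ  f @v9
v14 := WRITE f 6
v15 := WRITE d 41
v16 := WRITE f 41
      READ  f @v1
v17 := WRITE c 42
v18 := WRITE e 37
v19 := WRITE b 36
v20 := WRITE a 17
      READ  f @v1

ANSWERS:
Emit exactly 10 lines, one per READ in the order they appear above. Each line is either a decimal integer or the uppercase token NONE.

Answer: 42
40
33
NONE
NONE
NONE
27
34
50
50

Derivation:
v1: WRITE f=50  (f history now [(1, 50)])
v2: WRITE c=40  (c history now [(2, 40)])
v3: WRITE f=34  (f history now [(1, 50), (3, 34)])
v4: WRITE b=42  (b history now [(4, 42)])
READ b @v4: history=[(4, 42)] -> pick v4 -> 42
v5: WRITE d=27  (d history now [(5, 27)])
v6: WRITE c=33  (c history now [(2, 40), (6, 33)])
READ c @v2: history=[(2, 40), (6, 33)] -> pick v2 -> 40
READ c @v6: history=[(2, 40), (6, 33)] -> pick v6 -> 33
v7: WRITE c=52  (c history now [(2, 40), (6, 33), (7, 52)])
READ e @v5: history=[] -> no version <= 5 -> NONE
v8: WRITE c=16  (c history now [(2, 40), (6, 33), (7, 52), (8, 16)])
READ a @v8: history=[] -> no version <= 8 -> NONE
v9: WRITE d=44  (d history now [(5, 27), (9, 44)])
v10: WRITE d=37  (d history now [(5, 27), (9, 44), (10, 37)])
v11: WRITE e=32  (e history now [(11, 32)])
READ e @v4: history=[(11, 32)] -> no version <= 4 -> NONE
READ d @v8: history=[(5, 27), (9, 44), (10, 37)] -> pick v5 -> 27
v12: WRITE a=52  (a history now [(12, 52)])
v13: WRITE b=20  (b history now [(4, 42), (13, 20)])
READ f @v9: history=[(1, 50), (3, 34)] -> pick v3 -> 34
v14: WRITE f=6  (f history now [(1, 50), (3, 34), (14, 6)])
v15: WRITE d=41  (d history now [(5, 27), (9, 44), (10, 37), (15, 41)])
v16: WRITE f=41  (f history now [(1, 50), (3, 34), (14, 6), (16, 41)])
READ f @v1: history=[(1, 50), (3, 34), (14, 6), (16, 41)] -> pick v1 -> 50
v17: WRITE c=42  (c history now [(2, 40), (6, 33), (7, 52), (8, 16), (17, 42)])
v18: WRITE e=37  (e history now [(11, 32), (18, 37)])
v19: WRITE b=36  (b history now [(4, 42), (13, 20), (19, 36)])
v20: WRITE a=17  (a history now [(12, 52), (20, 17)])
READ f @v1: history=[(1, 50), (3, 34), (14, 6), (16, 41)] -> pick v1 -> 50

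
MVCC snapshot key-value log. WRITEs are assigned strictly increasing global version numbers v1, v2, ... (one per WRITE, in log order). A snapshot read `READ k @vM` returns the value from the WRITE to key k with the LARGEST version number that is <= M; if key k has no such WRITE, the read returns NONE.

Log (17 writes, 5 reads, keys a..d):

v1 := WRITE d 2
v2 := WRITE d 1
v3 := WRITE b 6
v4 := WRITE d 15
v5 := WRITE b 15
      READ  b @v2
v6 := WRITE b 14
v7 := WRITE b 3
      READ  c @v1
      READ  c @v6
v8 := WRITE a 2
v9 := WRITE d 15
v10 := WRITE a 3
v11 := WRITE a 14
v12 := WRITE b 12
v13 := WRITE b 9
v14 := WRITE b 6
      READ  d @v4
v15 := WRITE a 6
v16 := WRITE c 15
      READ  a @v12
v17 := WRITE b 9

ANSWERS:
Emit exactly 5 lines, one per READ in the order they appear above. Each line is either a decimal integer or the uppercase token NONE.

Answer: NONE
NONE
NONE
15
14

Derivation:
v1: WRITE d=2  (d history now [(1, 2)])
v2: WRITE d=1  (d history now [(1, 2), (2, 1)])
v3: WRITE b=6  (b history now [(3, 6)])
v4: WRITE d=15  (d history now [(1, 2), (2, 1), (4, 15)])
v5: WRITE b=15  (b history now [(3, 6), (5, 15)])
READ b @v2: history=[(3, 6), (5, 15)] -> no version <= 2 -> NONE
v6: WRITE b=14  (b history now [(3, 6), (5, 15), (6, 14)])
v7: WRITE b=3  (b history now [(3, 6), (5, 15), (6, 14), (7, 3)])
READ c @v1: history=[] -> no version <= 1 -> NONE
READ c @v6: history=[] -> no version <= 6 -> NONE
v8: WRITE a=2  (a history now [(8, 2)])
v9: WRITE d=15  (d history now [(1, 2), (2, 1), (4, 15), (9, 15)])
v10: WRITE a=3  (a history now [(8, 2), (10, 3)])
v11: WRITE a=14  (a history now [(8, 2), (10, 3), (11, 14)])
v12: WRITE b=12  (b history now [(3, 6), (5, 15), (6, 14), (7, 3), (12, 12)])
v13: WRITE b=9  (b history now [(3, 6), (5, 15), (6, 14), (7, 3), (12, 12), (13, 9)])
v14: WRITE b=6  (b history now [(3, 6), (5, 15), (6, 14), (7, 3), (12, 12), (13, 9), (14, 6)])
READ d @v4: history=[(1, 2), (2, 1), (4, 15), (9, 15)] -> pick v4 -> 15
v15: WRITE a=6  (a history now [(8, 2), (10, 3), (11, 14), (15, 6)])
v16: WRITE c=15  (c history now [(16, 15)])
READ a @v12: history=[(8, 2), (10, 3), (11, 14), (15, 6)] -> pick v11 -> 14
v17: WRITE b=9  (b history now [(3, 6), (5, 15), (6, 14), (7, 3), (12, 12), (13, 9), (14, 6), (17, 9)])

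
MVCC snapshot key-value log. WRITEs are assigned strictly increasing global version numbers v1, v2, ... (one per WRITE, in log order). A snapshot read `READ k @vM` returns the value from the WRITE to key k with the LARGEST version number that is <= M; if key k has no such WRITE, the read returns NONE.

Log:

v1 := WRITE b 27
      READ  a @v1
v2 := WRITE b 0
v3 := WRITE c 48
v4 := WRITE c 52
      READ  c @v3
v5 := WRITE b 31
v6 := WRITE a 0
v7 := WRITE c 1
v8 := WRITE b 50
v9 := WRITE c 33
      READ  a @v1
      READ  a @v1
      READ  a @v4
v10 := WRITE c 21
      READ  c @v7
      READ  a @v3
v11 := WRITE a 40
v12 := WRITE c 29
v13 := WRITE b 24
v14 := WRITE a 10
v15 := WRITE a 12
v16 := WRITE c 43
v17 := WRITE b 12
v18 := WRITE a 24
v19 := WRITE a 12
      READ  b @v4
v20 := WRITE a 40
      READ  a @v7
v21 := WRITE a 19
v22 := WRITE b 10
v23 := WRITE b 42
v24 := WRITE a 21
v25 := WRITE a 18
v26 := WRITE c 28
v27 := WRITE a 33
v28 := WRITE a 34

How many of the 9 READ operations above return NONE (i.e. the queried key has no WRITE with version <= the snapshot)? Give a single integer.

v1: WRITE b=27  (b history now [(1, 27)])
READ a @v1: history=[] -> no version <= 1 -> NONE
v2: WRITE b=0  (b history now [(1, 27), (2, 0)])
v3: WRITE c=48  (c history now [(3, 48)])
v4: WRITE c=52  (c history now [(3, 48), (4, 52)])
READ c @v3: history=[(3, 48), (4, 52)] -> pick v3 -> 48
v5: WRITE b=31  (b history now [(1, 27), (2, 0), (5, 31)])
v6: WRITE a=0  (a history now [(6, 0)])
v7: WRITE c=1  (c history now [(3, 48), (4, 52), (7, 1)])
v8: WRITE b=50  (b history now [(1, 27), (2, 0), (5, 31), (8, 50)])
v9: WRITE c=33  (c history now [(3, 48), (4, 52), (7, 1), (9, 33)])
READ a @v1: history=[(6, 0)] -> no version <= 1 -> NONE
READ a @v1: history=[(6, 0)] -> no version <= 1 -> NONE
READ a @v4: history=[(6, 0)] -> no version <= 4 -> NONE
v10: WRITE c=21  (c history now [(3, 48), (4, 52), (7, 1), (9, 33), (10, 21)])
READ c @v7: history=[(3, 48), (4, 52), (7, 1), (9, 33), (10, 21)] -> pick v7 -> 1
READ a @v3: history=[(6, 0)] -> no version <= 3 -> NONE
v11: WRITE a=40  (a history now [(6, 0), (11, 40)])
v12: WRITE c=29  (c history now [(3, 48), (4, 52), (7, 1), (9, 33), (10, 21), (12, 29)])
v13: WRITE b=24  (b history now [(1, 27), (2, 0), (5, 31), (8, 50), (13, 24)])
v14: WRITE a=10  (a history now [(6, 0), (11, 40), (14, 10)])
v15: WRITE a=12  (a history now [(6, 0), (11, 40), (14, 10), (15, 12)])
v16: WRITE c=43  (c history now [(3, 48), (4, 52), (7, 1), (9, 33), (10, 21), (12, 29), (16, 43)])
v17: WRITE b=12  (b history now [(1, 27), (2, 0), (5, 31), (8, 50), (13, 24), (17, 12)])
v18: WRITE a=24  (a history now [(6, 0), (11, 40), (14, 10), (15, 12), (18, 24)])
v19: WRITE a=12  (a history now [(6, 0), (11, 40), (14, 10), (15, 12), (18, 24), (19, 12)])
READ b @v4: history=[(1, 27), (2, 0), (5, 31), (8, 50), (13, 24), (17, 12)] -> pick v2 -> 0
v20: WRITE a=40  (a history now [(6, 0), (11, 40), (14, 10), (15, 12), (18, 24), (19, 12), (20, 40)])
READ a @v7: history=[(6, 0), (11, 40), (14, 10), (15, 12), (18, 24), (19, 12), (20, 40)] -> pick v6 -> 0
v21: WRITE a=19  (a history now [(6, 0), (11, 40), (14, 10), (15, 12), (18, 24), (19, 12), (20, 40), (21, 19)])
v22: WRITE b=10  (b history now [(1, 27), (2, 0), (5, 31), (8, 50), (13, 24), (17, 12), (22, 10)])
v23: WRITE b=42  (b history now [(1, 27), (2, 0), (5, 31), (8, 50), (13, 24), (17, 12), (22, 10), (23, 42)])
v24: WRITE a=21  (a history now [(6, 0), (11, 40), (14, 10), (15, 12), (18, 24), (19, 12), (20, 40), (21, 19), (24, 21)])
v25: WRITE a=18  (a history now [(6, 0), (11, 40), (14, 10), (15, 12), (18, 24), (19, 12), (20, 40), (21, 19), (24, 21), (25, 18)])
v26: WRITE c=28  (c history now [(3, 48), (4, 52), (7, 1), (9, 33), (10, 21), (12, 29), (16, 43), (26, 28)])
v27: WRITE a=33  (a history now [(6, 0), (11, 40), (14, 10), (15, 12), (18, 24), (19, 12), (20, 40), (21, 19), (24, 21), (25, 18), (27, 33)])
v28: WRITE a=34  (a history now [(6, 0), (11, 40), (14, 10), (15, 12), (18, 24), (19, 12), (20, 40), (21, 19), (24, 21), (25, 18), (27, 33), (28, 34)])
Read results in order: ['NONE', '48', 'NONE', 'NONE', 'NONE', '1', 'NONE', '0', '0']
NONE count = 5

Answer: 5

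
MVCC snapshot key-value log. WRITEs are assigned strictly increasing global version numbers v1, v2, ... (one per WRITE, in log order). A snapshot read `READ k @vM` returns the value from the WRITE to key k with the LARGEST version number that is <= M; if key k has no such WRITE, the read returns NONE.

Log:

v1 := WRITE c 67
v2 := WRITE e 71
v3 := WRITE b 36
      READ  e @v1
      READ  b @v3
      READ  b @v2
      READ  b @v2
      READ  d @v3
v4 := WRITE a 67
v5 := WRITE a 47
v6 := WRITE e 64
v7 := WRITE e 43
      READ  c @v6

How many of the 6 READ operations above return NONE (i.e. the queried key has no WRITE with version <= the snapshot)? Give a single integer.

Answer: 4

Derivation:
v1: WRITE c=67  (c history now [(1, 67)])
v2: WRITE e=71  (e history now [(2, 71)])
v3: WRITE b=36  (b history now [(3, 36)])
READ e @v1: history=[(2, 71)] -> no version <= 1 -> NONE
READ b @v3: history=[(3, 36)] -> pick v3 -> 36
READ b @v2: history=[(3, 36)] -> no version <= 2 -> NONE
READ b @v2: history=[(3, 36)] -> no version <= 2 -> NONE
READ d @v3: history=[] -> no version <= 3 -> NONE
v4: WRITE a=67  (a history now [(4, 67)])
v5: WRITE a=47  (a history now [(4, 67), (5, 47)])
v6: WRITE e=64  (e history now [(2, 71), (6, 64)])
v7: WRITE e=43  (e history now [(2, 71), (6, 64), (7, 43)])
READ c @v6: history=[(1, 67)] -> pick v1 -> 67
Read results in order: ['NONE', '36', 'NONE', 'NONE', 'NONE', '67']
NONE count = 4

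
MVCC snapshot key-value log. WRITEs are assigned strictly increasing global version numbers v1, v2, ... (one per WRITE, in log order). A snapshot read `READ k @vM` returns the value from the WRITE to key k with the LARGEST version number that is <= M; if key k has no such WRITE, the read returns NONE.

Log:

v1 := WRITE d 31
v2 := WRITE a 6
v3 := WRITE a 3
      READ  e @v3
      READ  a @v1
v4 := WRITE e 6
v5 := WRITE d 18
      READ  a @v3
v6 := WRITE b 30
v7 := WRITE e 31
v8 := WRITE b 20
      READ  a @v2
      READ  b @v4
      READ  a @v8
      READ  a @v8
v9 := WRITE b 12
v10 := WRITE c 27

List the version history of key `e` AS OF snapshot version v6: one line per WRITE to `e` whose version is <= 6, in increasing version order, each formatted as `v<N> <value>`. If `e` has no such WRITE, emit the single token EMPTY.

Answer: v4 6

Derivation:
Scan writes for key=e with version <= 6:
  v1 WRITE d 31 -> skip
  v2 WRITE a 6 -> skip
  v3 WRITE a 3 -> skip
  v4 WRITE e 6 -> keep
  v5 WRITE d 18 -> skip
  v6 WRITE b 30 -> skip
  v7 WRITE e 31 -> drop (> snap)
  v8 WRITE b 20 -> skip
  v9 WRITE b 12 -> skip
  v10 WRITE c 27 -> skip
Collected: [(4, 6)]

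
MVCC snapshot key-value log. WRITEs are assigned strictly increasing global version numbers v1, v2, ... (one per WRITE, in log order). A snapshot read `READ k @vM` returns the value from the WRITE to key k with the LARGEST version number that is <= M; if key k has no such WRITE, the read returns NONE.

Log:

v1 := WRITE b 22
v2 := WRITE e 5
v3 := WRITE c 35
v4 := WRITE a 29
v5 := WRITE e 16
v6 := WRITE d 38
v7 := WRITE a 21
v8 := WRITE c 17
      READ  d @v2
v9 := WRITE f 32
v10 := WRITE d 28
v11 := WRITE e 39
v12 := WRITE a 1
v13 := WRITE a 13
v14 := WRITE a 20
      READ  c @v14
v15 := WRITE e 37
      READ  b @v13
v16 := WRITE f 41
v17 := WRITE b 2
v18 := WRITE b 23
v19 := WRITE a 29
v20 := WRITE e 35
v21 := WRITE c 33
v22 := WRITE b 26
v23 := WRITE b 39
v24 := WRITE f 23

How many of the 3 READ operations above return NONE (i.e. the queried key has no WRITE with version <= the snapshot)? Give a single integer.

v1: WRITE b=22  (b history now [(1, 22)])
v2: WRITE e=5  (e history now [(2, 5)])
v3: WRITE c=35  (c history now [(3, 35)])
v4: WRITE a=29  (a history now [(4, 29)])
v5: WRITE e=16  (e history now [(2, 5), (5, 16)])
v6: WRITE d=38  (d history now [(6, 38)])
v7: WRITE a=21  (a history now [(4, 29), (7, 21)])
v8: WRITE c=17  (c history now [(3, 35), (8, 17)])
READ d @v2: history=[(6, 38)] -> no version <= 2 -> NONE
v9: WRITE f=32  (f history now [(9, 32)])
v10: WRITE d=28  (d history now [(6, 38), (10, 28)])
v11: WRITE e=39  (e history now [(2, 5), (5, 16), (11, 39)])
v12: WRITE a=1  (a history now [(4, 29), (7, 21), (12, 1)])
v13: WRITE a=13  (a history now [(4, 29), (7, 21), (12, 1), (13, 13)])
v14: WRITE a=20  (a history now [(4, 29), (7, 21), (12, 1), (13, 13), (14, 20)])
READ c @v14: history=[(3, 35), (8, 17)] -> pick v8 -> 17
v15: WRITE e=37  (e history now [(2, 5), (5, 16), (11, 39), (15, 37)])
READ b @v13: history=[(1, 22)] -> pick v1 -> 22
v16: WRITE f=41  (f history now [(9, 32), (16, 41)])
v17: WRITE b=2  (b history now [(1, 22), (17, 2)])
v18: WRITE b=23  (b history now [(1, 22), (17, 2), (18, 23)])
v19: WRITE a=29  (a history now [(4, 29), (7, 21), (12, 1), (13, 13), (14, 20), (19, 29)])
v20: WRITE e=35  (e history now [(2, 5), (5, 16), (11, 39), (15, 37), (20, 35)])
v21: WRITE c=33  (c history now [(3, 35), (8, 17), (21, 33)])
v22: WRITE b=26  (b history now [(1, 22), (17, 2), (18, 23), (22, 26)])
v23: WRITE b=39  (b history now [(1, 22), (17, 2), (18, 23), (22, 26), (23, 39)])
v24: WRITE f=23  (f history now [(9, 32), (16, 41), (24, 23)])
Read results in order: ['NONE', '17', '22']
NONE count = 1

Answer: 1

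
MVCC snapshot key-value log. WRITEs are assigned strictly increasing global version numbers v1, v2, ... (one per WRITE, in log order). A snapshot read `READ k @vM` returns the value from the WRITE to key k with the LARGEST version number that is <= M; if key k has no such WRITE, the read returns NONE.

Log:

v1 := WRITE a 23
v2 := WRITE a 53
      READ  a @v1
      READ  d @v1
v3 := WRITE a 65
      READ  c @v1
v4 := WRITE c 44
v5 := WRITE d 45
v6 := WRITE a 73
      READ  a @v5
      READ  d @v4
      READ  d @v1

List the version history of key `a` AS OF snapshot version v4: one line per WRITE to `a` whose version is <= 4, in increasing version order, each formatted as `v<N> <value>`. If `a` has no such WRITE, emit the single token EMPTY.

Scan writes for key=a with version <= 4:
  v1 WRITE a 23 -> keep
  v2 WRITE a 53 -> keep
  v3 WRITE a 65 -> keep
  v4 WRITE c 44 -> skip
  v5 WRITE d 45 -> skip
  v6 WRITE a 73 -> drop (> snap)
Collected: [(1, 23), (2, 53), (3, 65)]

Answer: v1 23
v2 53
v3 65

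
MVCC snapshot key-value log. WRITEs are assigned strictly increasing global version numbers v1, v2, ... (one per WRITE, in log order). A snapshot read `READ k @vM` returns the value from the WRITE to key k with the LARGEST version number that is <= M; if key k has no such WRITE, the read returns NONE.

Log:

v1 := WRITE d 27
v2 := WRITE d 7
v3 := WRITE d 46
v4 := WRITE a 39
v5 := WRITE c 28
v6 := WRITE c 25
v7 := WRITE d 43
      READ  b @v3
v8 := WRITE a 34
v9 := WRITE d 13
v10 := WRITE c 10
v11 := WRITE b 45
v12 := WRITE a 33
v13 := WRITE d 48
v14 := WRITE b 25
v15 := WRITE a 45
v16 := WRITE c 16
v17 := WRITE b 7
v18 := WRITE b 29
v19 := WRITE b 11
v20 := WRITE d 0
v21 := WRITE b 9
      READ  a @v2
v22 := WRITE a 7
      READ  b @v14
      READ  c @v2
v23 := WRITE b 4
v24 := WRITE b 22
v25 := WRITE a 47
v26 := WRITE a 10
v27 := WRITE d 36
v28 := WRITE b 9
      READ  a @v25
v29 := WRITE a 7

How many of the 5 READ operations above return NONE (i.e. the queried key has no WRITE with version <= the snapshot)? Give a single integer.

v1: WRITE d=27  (d history now [(1, 27)])
v2: WRITE d=7  (d history now [(1, 27), (2, 7)])
v3: WRITE d=46  (d history now [(1, 27), (2, 7), (3, 46)])
v4: WRITE a=39  (a history now [(4, 39)])
v5: WRITE c=28  (c history now [(5, 28)])
v6: WRITE c=25  (c history now [(5, 28), (6, 25)])
v7: WRITE d=43  (d history now [(1, 27), (2, 7), (3, 46), (7, 43)])
READ b @v3: history=[] -> no version <= 3 -> NONE
v8: WRITE a=34  (a history now [(4, 39), (8, 34)])
v9: WRITE d=13  (d history now [(1, 27), (2, 7), (3, 46), (7, 43), (9, 13)])
v10: WRITE c=10  (c history now [(5, 28), (6, 25), (10, 10)])
v11: WRITE b=45  (b history now [(11, 45)])
v12: WRITE a=33  (a history now [(4, 39), (8, 34), (12, 33)])
v13: WRITE d=48  (d history now [(1, 27), (2, 7), (3, 46), (7, 43), (9, 13), (13, 48)])
v14: WRITE b=25  (b history now [(11, 45), (14, 25)])
v15: WRITE a=45  (a history now [(4, 39), (8, 34), (12, 33), (15, 45)])
v16: WRITE c=16  (c history now [(5, 28), (6, 25), (10, 10), (16, 16)])
v17: WRITE b=7  (b history now [(11, 45), (14, 25), (17, 7)])
v18: WRITE b=29  (b history now [(11, 45), (14, 25), (17, 7), (18, 29)])
v19: WRITE b=11  (b history now [(11, 45), (14, 25), (17, 7), (18, 29), (19, 11)])
v20: WRITE d=0  (d history now [(1, 27), (2, 7), (3, 46), (7, 43), (9, 13), (13, 48), (20, 0)])
v21: WRITE b=9  (b history now [(11, 45), (14, 25), (17, 7), (18, 29), (19, 11), (21, 9)])
READ a @v2: history=[(4, 39), (8, 34), (12, 33), (15, 45)] -> no version <= 2 -> NONE
v22: WRITE a=7  (a history now [(4, 39), (8, 34), (12, 33), (15, 45), (22, 7)])
READ b @v14: history=[(11, 45), (14, 25), (17, 7), (18, 29), (19, 11), (21, 9)] -> pick v14 -> 25
READ c @v2: history=[(5, 28), (6, 25), (10, 10), (16, 16)] -> no version <= 2 -> NONE
v23: WRITE b=4  (b history now [(11, 45), (14, 25), (17, 7), (18, 29), (19, 11), (21, 9), (23, 4)])
v24: WRITE b=22  (b history now [(11, 45), (14, 25), (17, 7), (18, 29), (19, 11), (21, 9), (23, 4), (24, 22)])
v25: WRITE a=47  (a history now [(4, 39), (8, 34), (12, 33), (15, 45), (22, 7), (25, 47)])
v26: WRITE a=10  (a history now [(4, 39), (8, 34), (12, 33), (15, 45), (22, 7), (25, 47), (26, 10)])
v27: WRITE d=36  (d history now [(1, 27), (2, 7), (3, 46), (7, 43), (9, 13), (13, 48), (20, 0), (27, 36)])
v28: WRITE b=9  (b history now [(11, 45), (14, 25), (17, 7), (18, 29), (19, 11), (21, 9), (23, 4), (24, 22), (28, 9)])
READ a @v25: history=[(4, 39), (8, 34), (12, 33), (15, 45), (22, 7), (25, 47), (26, 10)] -> pick v25 -> 47
v29: WRITE a=7  (a history now [(4, 39), (8, 34), (12, 33), (15, 45), (22, 7), (25, 47), (26, 10), (29, 7)])
Read results in order: ['NONE', 'NONE', '25', 'NONE', '47']
NONE count = 3

Answer: 3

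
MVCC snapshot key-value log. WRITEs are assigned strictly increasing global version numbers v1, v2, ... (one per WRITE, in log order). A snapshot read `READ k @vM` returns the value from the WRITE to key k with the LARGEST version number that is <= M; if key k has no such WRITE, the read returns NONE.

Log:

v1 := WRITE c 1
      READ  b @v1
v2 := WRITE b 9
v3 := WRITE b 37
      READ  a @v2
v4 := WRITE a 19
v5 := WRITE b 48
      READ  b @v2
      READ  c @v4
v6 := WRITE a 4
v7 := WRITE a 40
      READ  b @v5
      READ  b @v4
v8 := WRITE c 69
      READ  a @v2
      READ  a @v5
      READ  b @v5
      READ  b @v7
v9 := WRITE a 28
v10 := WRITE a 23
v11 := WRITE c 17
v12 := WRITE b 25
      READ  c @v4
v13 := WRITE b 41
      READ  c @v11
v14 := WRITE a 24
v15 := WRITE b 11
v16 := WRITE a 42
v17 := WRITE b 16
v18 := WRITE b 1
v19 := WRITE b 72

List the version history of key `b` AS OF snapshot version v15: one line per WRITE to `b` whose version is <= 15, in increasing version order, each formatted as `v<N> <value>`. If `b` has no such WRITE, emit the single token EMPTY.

Scan writes for key=b with version <= 15:
  v1 WRITE c 1 -> skip
  v2 WRITE b 9 -> keep
  v3 WRITE b 37 -> keep
  v4 WRITE a 19 -> skip
  v5 WRITE b 48 -> keep
  v6 WRITE a 4 -> skip
  v7 WRITE a 40 -> skip
  v8 WRITE c 69 -> skip
  v9 WRITE a 28 -> skip
  v10 WRITE a 23 -> skip
  v11 WRITE c 17 -> skip
  v12 WRITE b 25 -> keep
  v13 WRITE b 41 -> keep
  v14 WRITE a 24 -> skip
  v15 WRITE b 11 -> keep
  v16 WRITE a 42 -> skip
  v17 WRITE b 16 -> drop (> snap)
  v18 WRITE b 1 -> drop (> snap)
  v19 WRITE b 72 -> drop (> snap)
Collected: [(2, 9), (3, 37), (5, 48), (12, 25), (13, 41), (15, 11)]

Answer: v2 9
v3 37
v5 48
v12 25
v13 41
v15 11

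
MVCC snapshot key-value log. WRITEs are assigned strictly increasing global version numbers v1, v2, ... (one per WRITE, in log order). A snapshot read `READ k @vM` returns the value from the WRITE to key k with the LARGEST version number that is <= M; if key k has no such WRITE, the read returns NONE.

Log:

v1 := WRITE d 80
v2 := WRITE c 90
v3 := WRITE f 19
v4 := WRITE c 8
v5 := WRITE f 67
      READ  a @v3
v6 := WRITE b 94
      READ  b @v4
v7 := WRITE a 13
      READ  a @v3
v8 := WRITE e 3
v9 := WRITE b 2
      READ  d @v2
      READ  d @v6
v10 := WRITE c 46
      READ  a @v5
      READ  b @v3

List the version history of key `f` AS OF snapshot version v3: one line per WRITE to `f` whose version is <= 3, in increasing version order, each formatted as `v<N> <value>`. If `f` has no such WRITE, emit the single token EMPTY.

Scan writes for key=f with version <= 3:
  v1 WRITE d 80 -> skip
  v2 WRITE c 90 -> skip
  v3 WRITE f 19 -> keep
  v4 WRITE c 8 -> skip
  v5 WRITE f 67 -> drop (> snap)
  v6 WRITE b 94 -> skip
  v7 WRITE a 13 -> skip
  v8 WRITE e 3 -> skip
  v9 WRITE b 2 -> skip
  v10 WRITE c 46 -> skip
Collected: [(3, 19)]

Answer: v3 19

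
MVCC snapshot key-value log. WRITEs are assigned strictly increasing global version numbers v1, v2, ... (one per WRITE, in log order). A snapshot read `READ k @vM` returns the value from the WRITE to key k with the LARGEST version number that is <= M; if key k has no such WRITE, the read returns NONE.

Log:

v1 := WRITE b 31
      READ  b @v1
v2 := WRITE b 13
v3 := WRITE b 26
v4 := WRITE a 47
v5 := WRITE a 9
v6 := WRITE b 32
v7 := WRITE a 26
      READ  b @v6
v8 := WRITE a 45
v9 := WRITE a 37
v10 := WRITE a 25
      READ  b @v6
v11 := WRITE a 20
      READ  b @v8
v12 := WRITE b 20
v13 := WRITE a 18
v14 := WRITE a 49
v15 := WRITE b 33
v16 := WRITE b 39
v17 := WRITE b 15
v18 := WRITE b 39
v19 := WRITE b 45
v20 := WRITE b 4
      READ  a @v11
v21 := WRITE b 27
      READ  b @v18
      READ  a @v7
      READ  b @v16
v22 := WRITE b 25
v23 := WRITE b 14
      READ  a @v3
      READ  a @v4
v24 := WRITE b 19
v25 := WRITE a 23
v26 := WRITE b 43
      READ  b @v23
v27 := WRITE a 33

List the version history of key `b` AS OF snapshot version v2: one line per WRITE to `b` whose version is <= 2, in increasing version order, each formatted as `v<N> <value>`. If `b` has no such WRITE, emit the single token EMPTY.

Scan writes for key=b with version <= 2:
  v1 WRITE b 31 -> keep
  v2 WRITE b 13 -> keep
  v3 WRITE b 26 -> drop (> snap)
  v4 WRITE a 47 -> skip
  v5 WRITE a 9 -> skip
  v6 WRITE b 32 -> drop (> snap)
  v7 WRITE a 26 -> skip
  v8 WRITE a 45 -> skip
  v9 WRITE a 37 -> skip
  v10 WRITE a 25 -> skip
  v11 WRITE a 20 -> skip
  v12 WRITE b 20 -> drop (> snap)
  v13 WRITE a 18 -> skip
  v14 WRITE a 49 -> skip
  v15 WRITE b 33 -> drop (> snap)
  v16 WRITE b 39 -> drop (> snap)
  v17 WRITE b 15 -> drop (> snap)
  v18 WRITE b 39 -> drop (> snap)
  v19 WRITE b 45 -> drop (> snap)
  v20 WRITE b 4 -> drop (> snap)
  v21 WRITE b 27 -> drop (> snap)
  v22 WRITE b 25 -> drop (> snap)
  v23 WRITE b 14 -> drop (> snap)
  v24 WRITE b 19 -> drop (> snap)
  v25 WRITE a 23 -> skip
  v26 WRITE b 43 -> drop (> snap)
  v27 WRITE a 33 -> skip
Collected: [(1, 31), (2, 13)]

Answer: v1 31
v2 13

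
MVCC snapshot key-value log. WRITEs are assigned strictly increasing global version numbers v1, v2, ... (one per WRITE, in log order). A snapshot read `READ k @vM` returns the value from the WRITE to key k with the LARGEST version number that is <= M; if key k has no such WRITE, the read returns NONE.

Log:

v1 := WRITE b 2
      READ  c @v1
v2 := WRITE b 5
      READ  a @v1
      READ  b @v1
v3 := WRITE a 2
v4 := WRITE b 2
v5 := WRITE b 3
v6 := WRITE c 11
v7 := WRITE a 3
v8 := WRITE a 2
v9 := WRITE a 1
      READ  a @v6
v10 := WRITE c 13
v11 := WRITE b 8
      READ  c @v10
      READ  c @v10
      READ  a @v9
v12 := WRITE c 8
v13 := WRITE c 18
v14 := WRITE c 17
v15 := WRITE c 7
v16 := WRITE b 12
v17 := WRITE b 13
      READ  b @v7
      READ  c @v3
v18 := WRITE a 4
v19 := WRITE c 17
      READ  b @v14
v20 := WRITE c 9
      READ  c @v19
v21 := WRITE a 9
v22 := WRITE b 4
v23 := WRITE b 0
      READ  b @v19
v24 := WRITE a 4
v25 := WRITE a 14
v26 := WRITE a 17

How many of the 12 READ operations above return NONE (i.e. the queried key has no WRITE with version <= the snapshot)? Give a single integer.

Answer: 3

Derivation:
v1: WRITE b=2  (b history now [(1, 2)])
READ c @v1: history=[] -> no version <= 1 -> NONE
v2: WRITE b=5  (b history now [(1, 2), (2, 5)])
READ a @v1: history=[] -> no version <= 1 -> NONE
READ b @v1: history=[(1, 2), (2, 5)] -> pick v1 -> 2
v3: WRITE a=2  (a history now [(3, 2)])
v4: WRITE b=2  (b history now [(1, 2), (2, 5), (4, 2)])
v5: WRITE b=3  (b history now [(1, 2), (2, 5), (4, 2), (5, 3)])
v6: WRITE c=11  (c history now [(6, 11)])
v7: WRITE a=3  (a history now [(3, 2), (7, 3)])
v8: WRITE a=2  (a history now [(3, 2), (7, 3), (8, 2)])
v9: WRITE a=1  (a history now [(3, 2), (7, 3), (8, 2), (9, 1)])
READ a @v6: history=[(3, 2), (7, 3), (8, 2), (9, 1)] -> pick v3 -> 2
v10: WRITE c=13  (c history now [(6, 11), (10, 13)])
v11: WRITE b=8  (b history now [(1, 2), (2, 5), (4, 2), (5, 3), (11, 8)])
READ c @v10: history=[(6, 11), (10, 13)] -> pick v10 -> 13
READ c @v10: history=[(6, 11), (10, 13)] -> pick v10 -> 13
READ a @v9: history=[(3, 2), (7, 3), (8, 2), (9, 1)] -> pick v9 -> 1
v12: WRITE c=8  (c history now [(6, 11), (10, 13), (12, 8)])
v13: WRITE c=18  (c history now [(6, 11), (10, 13), (12, 8), (13, 18)])
v14: WRITE c=17  (c history now [(6, 11), (10, 13), (12, 8), (13, 18), (14, 17)])
v15: WRITE c=7  (c history now [(6, 11), (10, 13), (12, 8), (13, 18), (14, 17), (15, 7)])
v16: WRITE b=12  (b history now [(1, 2), (2, 5), (4, 2), (5, 3), (11, 8), (16, 12)])
v17: WRITE b=13  (b history now [(1, 2), (2, 5), (4, 2), (5, 3), (11, 8), (16, 12), (17, 13)])
READ b @v7: history=[(1, 2), (2, 5), (4, 2), (5, 3), (11, 8), (16, 12), (17, 13)] -> pick v5 -> 3
READ c @v3: history=[(6, 11), (10, 13), (12, 8), (13, 18), (14, 17), (15, 7)] -> no version <= 3 -> NONE
v18: WRITE a=4  (a history now [(3, 2), (7, 3), (8, 2), (9, 1), (18, 4)])
v19: WRITE c=17  (c history now [(6, 11), (10, 13), (12, 8), (13, 18), (14, 17), (15, 7), (19, 17)])
READ b @v14: history=[(1, 2), (2, 5), (4, 2), (5, 3), (11, 8), (16, 12), (17, 13)] -> pick v11 -> 8
v20: WRITE c=9  (c history now [(6, 11), (10, 13), (12, 8), (13, 18), (14, 17), (15, 7), (19, 17), (20, 9)])
READ c @v19: history=[(6, 11), (10, 13), (12, 8), (13, 18), (14, 17), (15, 7), (19, 17), (20, 9)] -> pick v19 -> 17
v21: WRITE a=9  (a history now [(3, 2), (7, 3), (8, 2), (9, 1), (18, 4), (21, 9)])
v22: WRITE b=4  (b history now [(1, 2), (2, 5), (4, 2), (5, 3), (11, 8), (16, 12), (17, 13), (22, 4)])
v23: WRITE b=0  (b history now [(1, 2), (2, 5), (4, 2), (5, 3), (11, 8), (16, 12), (17, 13), (22, 4), (23, 0)])
READ b @v19: history=[(1, 2), (2, 5), (4, 2), (5, 3), (11, 8), (16, 12), (17, 13), (22, 4), (23, 0)] -> pick v17 -> 13
v24: WRITE a=4  (a history now [(3, 2), (7, 3), (8, 2), (9, 1), (18, 4), (21, 9), (24, 4)])
v25: WRITE a=14  (a history now [(3, 2), (7, 3), (8, 2), (9, 1), (18, 4), (21, 9), (24, 4), (25, 14)])
v26: WRITE a=17  (a history now [(3, 2), (7, 3), (8, 2), (9, 1), (18, 4), (21, 9), (24, 4), (25, 14), (26, 17)])
Read results in order: ['NONE', 'NONE', '2', '2', '13', '13', '1', '3', 'NONE', '8', '17', '13']
NONE count = 3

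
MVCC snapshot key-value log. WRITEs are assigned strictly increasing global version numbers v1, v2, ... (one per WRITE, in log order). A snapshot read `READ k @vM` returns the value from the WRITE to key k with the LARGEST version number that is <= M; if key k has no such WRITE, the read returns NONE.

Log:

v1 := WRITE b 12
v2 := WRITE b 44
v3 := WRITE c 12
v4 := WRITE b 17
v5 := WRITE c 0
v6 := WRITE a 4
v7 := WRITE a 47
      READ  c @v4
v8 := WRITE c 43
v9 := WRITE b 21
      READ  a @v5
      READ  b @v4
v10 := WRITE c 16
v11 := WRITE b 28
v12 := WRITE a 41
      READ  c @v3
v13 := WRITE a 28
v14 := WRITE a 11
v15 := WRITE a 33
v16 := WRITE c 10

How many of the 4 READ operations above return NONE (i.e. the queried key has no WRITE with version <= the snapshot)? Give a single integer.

v1: WRITE b=12  (b history now [(1, 12)])
v2: WRITE b=44  (b history now [(1, 12), (2, 44)])
v3: WRITE c=12  (c history now [(3, 12)])
v4: WRITE b=17  (b history now [(1, 12), (2, 44), (4, 17)])
v5: WRITE c=0  (c history now [(3, 12), (5, 0)])
v6: WRITE a=4  (a history now [(6, 4)])
v7: WRITE a=47  (a history now [(6, 4), (7, 47)])
READ c @v4: history=[(3, 12), (5, 0)] -> pick v3 -> 12
v8: WRITE c=43  (c history now [(3, 12), (5, 0), (8, 43)])
v9: WRITE b=21  (b history now [(1, 12), (2, 44), (4, 17), (9, 21)])
READ a @v5: history=[(6, 4), (7, 47)] -> no version <= 5 -> NONE
READ b @v4: history=[(1, 12), (2, 44), (4, 17), (9, 21)] -> pick v4 -> 17
v10: WRITE c=16  (c history now [(3, 12), (5, 0), (8, 43), (10, 16)])
v11: WRITE b=28  (b history now [(1, 12), (2, 44), (4, 17), (9, 21), (11, 28)])
v12: WRITE a=41  (a history now [(6, 4), (7, 47), (12, 41)])
READ c @v3: history=[(3, 12), (5, 0), (8, 43), (10, 16)] -> pick v3 -> 12
v13: WRITE a=28  (a history now [(6, 4), (7, 47), (12, 41), (13, 28)])
v14: WRITE a=11  (a history now [(6, 4), (7, 47), (12, 41), (13, 28), (14, 11)])
v15: WRITE a=33  (a history now [(6, 4), (7, 47), (12, 41), (13, 28), (14, 11), (15, 33)])
v16: WRITE c=10  (c history now [(3, 12), (5, 0), (8, 43), (10, 16), (16, 10)])
Read results in order: ['12', 'NONE', '17', '12']
NONE count = 1

Answer: 1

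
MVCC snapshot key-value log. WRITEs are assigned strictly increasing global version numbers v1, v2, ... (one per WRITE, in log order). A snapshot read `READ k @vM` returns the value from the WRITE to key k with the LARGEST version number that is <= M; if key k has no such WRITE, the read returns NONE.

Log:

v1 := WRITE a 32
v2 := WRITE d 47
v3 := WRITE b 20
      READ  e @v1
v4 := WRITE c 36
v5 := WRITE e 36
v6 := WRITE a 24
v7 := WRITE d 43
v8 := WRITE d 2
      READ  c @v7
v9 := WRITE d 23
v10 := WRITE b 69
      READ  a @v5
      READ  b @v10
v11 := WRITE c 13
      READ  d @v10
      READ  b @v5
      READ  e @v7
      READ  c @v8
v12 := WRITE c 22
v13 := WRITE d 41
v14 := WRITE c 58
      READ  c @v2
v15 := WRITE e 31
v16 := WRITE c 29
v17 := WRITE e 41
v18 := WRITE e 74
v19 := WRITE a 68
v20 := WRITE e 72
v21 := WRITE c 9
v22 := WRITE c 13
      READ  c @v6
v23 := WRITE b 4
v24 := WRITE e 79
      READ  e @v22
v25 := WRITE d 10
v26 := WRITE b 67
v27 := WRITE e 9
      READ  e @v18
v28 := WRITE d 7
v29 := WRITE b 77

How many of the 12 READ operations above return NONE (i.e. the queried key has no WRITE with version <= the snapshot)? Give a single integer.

Answer: 2

Derivation:
v1: WRITE a=32  (a history now [(1, 32)])
v2: WRITE d=47  (d history now [(2, 47)])
v3: WRITE b=20  (b history now [(3, 20)])
READ e @v1: history=[] -> no version <= 1 -> NONE
v4: WRITE c=36  (c history now [(4, 36)])
v5: WRITE e=36  (e history now [(5, 36)])
v6: WRITE a=24  (a history now [(1, 32), (6, 24)])
v7: WRITE d=43  (d history now [(2, 47), (7, 43)])
v8: WRITE d=2  (d history now [(2, 47), (7, 43), (8, 2)])
READ c @v7: history=[(4, 36)] -> pick v4 -> 36
v9: WRITE d=23  (d history now [(2, 47), (7, 43), (8, 2), (9, 23)])
v10: WRITE b=69  (b history now [(3, 20), (10, 69)])
READ a @v5: history=[(1, 32), (6, 24)] -> pick v1 -> 32
READ b @v10: history=[(3, 20), (10, 69)] -> pick v10 -> 69
v11: WRITE c=13  (c history now [(4, 36), (11, 13)])
READ d @v10: history=[(2, 47), (7, 43), (8, 2), (9, 23)] -> pick v9 -> 23
READ b @v5: history=[(3, 20), (10, 69)] -> pick v3 -> 20
READ e @v7: history=[(5, 36)] -> pick v5 -> 36
READ c @v8: history=[(4, 36), (11, 13)] -> pick v4 -> 36
v12: WRITE c=22  (c history now [(4, 36), (11, 13), (12, 22)])
v13: WRITE d=41  (d history now [(2, 47), (7, 43), (8, 2), (9, 23), (13, 41)])
v14: WRITE c=58  (c history now [(4, 36), (11, 13), (12, 22), (14, 58)])
READ c @v2: history=[(4, 36), (11, 13), (12, 22), (14, 58)] -> no version <= 2 -> NONE
v15: WRITE e=31  (e history now [(5, 36), (15, 31)])
v16: WRITE c=29  (c history now [(4, 36), (11, 13), (12, 22), (14, 58), (16, 29)])
v17: WRITE e=41  (e history now [(5, 36), (15, 31), (17, 41)])
v18: WRITE e=74  (e history now [(5, 36), (15, 31), (17, 41), (18, 74)])
v19: WRITE a=68  (a history now [(1, 32), (6, 24), (19, 68)])
v20: WRITE e=72  (e history now [(5, 36), (15, 31), (17, 41), (18, 74), (20, 72)])
v21: WRITE c=9  (c history now [(4, 36), (11, 13), (12, 22), (14, 58), (16, 29), (21, 9)])
v22: WRITE c=13  (c history now [(4, 36), (11, 13), (12, 22), (14, 58), (16, 29), (21, 9), (22, 13)])
READ c @v6: history=[(4, 36), (11, 13), (12, 22), (14, 58), (16, 29), (21, 9), (22, 13)] -> pick v4 -> 36
v23: WRITE b=4  (b history now [(3, 20), (10, 69), (23, 4)])
v24: WRITE e=79  (e history now [(5, 36), (15, 31), (17, 41), (18, 74), (20, 72), (24, 79)])
READ e @v22: history=[(5, 36), (15, 31), (17, 41), (18, 74), (20, 72), (24, 79)] -> pick v20 -> 72
v25: WRITE d=10  (d history now [(2, 47), (7, 43), (8, 2), (9, 23), (13, 41), (25, 10)])
v26: WRITE b=67  (b history now [(3, 20), (10, 69), (23, 4), (26, 67)])
v27: WRITE e=9  (e history now [(5, 36), (15, 31), (17, 41), (18, 74), (20, 72), (24, 79), (27, 9)])
READ e @v18: history=[(5, 36), (15, 31), (17, 41), (18, 74), (20, 72), (24, 79), (27, 9)] -> pick v18 -> 74
v28: WRITE d=7  (d history now [(2, 47), (7, 43), (8, 2), (9, 23), (13, 41), (25, 10), (28, 7)])
v29: WRITE b=77  (b history now [(3, 20), (10, 69), (23, 4), (26, 67), (29, 77)])
Read results in order: ['NONE', '36', '32', '69', '23', '20', '36', '36', 'NONE', '36', '72', '74']
NONE count = 2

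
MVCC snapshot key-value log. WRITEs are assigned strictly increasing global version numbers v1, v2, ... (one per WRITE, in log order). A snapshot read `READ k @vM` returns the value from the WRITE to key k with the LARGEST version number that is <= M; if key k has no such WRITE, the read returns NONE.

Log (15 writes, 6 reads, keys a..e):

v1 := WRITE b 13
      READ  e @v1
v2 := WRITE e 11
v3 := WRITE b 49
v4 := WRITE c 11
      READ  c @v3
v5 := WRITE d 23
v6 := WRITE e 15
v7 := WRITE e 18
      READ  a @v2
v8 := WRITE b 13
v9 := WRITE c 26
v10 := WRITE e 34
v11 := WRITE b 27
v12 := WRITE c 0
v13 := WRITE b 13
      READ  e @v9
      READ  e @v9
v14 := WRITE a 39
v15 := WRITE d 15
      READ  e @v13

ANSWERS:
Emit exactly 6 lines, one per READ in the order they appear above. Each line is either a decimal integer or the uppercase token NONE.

v1: WRITE b=13  (b history now [(1, 13)])
READ e @v1: history=[] -> no version <= 1 -> NONE
v2: WRITE e=11  (e history now [(2, 11)])
v3: WRITE b=49  (b history now [(1, 13), (3, 49)])
v4: WRITE c=11  (c history now [(4, 11)])
READ c @v3: history=[(4, 11)] -> no version <= 3 -> NONE
v5: WRITE d=23  (d history now [(5, 23)])
v6: WRITE e=15  (e history now [(2, 11), (6, 15)])
v7: WRITE e=18  (e history now [(2, 11), (6, 15), (7, 18)])
READ a @v2: history=[] -> no version <= 2 -> NONE
v8: WRITE b=13  (b history now [(1, 13), (3, 49), (8, 13)])
v9: WRITE c=26  (c history now [(4, 11), (9, 26)])
v10: WRITE e=34  (e history now [(2, 11), (6, 15), (7, 18), (10, 34)])
v11: WRITE b=27  (b history now [(1, 13), (3, 49), (8, 13), (11, 27)])
v12: WRITE c=0  (c history now [(4, 11), (9, 26), (12, 0)])
v13: WRITE b=13  (b history now [(1, 13), (3, 49), (8, 13), (11, 27), (13, 13)])
READ e @v9: history=[(2, 11), (6, 15), (7, 18), (10, 34)] -> pick v7 -> 18
READ e @v9: history=[(2, 11), (6, 15), (7, 18), (10, 34)] -> pick v7 -> 18
v14: WRITE a=39  (a history now [(14, 39)])
v15: WRITE d=15  (d history now [(5, 23), (15, 15)])
READ e @v13: history=[(2, 11), (6, 15), (7, 18), (10, 34)] -> pick v10 -> 34

Answer: NONE
NONE
NONE
18
18
34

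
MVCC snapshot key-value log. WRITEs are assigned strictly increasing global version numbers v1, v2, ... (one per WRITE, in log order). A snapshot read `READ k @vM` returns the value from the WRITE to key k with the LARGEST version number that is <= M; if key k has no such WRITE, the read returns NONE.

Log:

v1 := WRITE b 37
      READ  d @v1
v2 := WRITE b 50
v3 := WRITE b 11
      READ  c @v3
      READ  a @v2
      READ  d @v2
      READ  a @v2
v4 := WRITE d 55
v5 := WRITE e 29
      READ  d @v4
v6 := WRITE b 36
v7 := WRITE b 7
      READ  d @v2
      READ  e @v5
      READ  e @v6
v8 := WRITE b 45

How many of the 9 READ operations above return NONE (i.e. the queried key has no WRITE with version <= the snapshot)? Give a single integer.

Answer: 6

Derivation:
v1: WRITE b=37  (b history now [(1, 37)])
READ d @v1: history=[] -> no version <= 1 -> NONE
v2: WRITE b=50  (b history now [(1, 37), (2, 50)])
v3: WRITE b=11  (b history now [(1, 37), (2, 50), (3, 11)])
READ c @v3: history=[] -> no version <= 3 -> NONE
READ a @v2: history=[] -> no version <= 2 -> NONE
READ d @v2: history=[] -> no version <= 2 -> NONE
READ a @v2: history=[] -> no version <= 2 -> NONE
v4: WRITE d=55  (d history now [(4, 55)])
v5: WRITE e=29  (e history now [(5, 29)])
READ d @v4: history=[(4, 55)] -> pick v4 -> 55
v6: WRITE b=36  (b history now [(1, 37), (2, 50), (3, 11), (6, 36)])
v7: WRITE b=7  (b history now [(1, 37), (2, 50), (3, 11), (6, 36), (7, 7)])
READ d @v2: history=[(4, 55)] -> no version <= 2 -> NONE
READ e @v5: history=[(5, 29)] -> pick v5 -> 29
READ e @v6: history=[(5, 29)] -> pick v5 -> 29
v8: WRITE b=45  (b history now [(1, 37), (2, 50), (3, 11), (6, 36), (7, 7), (8, 45)])
Read results in order: ['NONE', 'NONE', 'NONE', 'NONE', 'NONE', '55', 'NONE', '29', '29']
NONE count = 6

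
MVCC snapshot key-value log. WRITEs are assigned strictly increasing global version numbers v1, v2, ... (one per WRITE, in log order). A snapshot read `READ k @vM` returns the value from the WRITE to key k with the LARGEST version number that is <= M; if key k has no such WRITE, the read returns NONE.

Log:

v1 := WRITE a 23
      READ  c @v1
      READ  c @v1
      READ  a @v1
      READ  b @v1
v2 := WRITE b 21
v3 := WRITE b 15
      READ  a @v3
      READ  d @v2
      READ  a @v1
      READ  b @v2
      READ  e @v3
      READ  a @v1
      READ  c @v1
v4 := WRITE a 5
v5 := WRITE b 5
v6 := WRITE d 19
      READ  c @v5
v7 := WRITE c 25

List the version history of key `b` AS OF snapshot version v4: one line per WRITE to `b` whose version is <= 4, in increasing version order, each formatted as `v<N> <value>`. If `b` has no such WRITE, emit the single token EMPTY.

Answer: v2 21
v3 15

Derivation:
Scan writes for key=b with version <= 4:
  v1 WRITE a 23 -> skip
  v2 WRITE b 21 -> keep
  v3 WRITE b 15 -> keep
  v4 WRITE a 5 -> skip
  v5 WRITE b 5 -> drop (> snap)
  v6 WRITE d 19 -> skip
  v7 WRITE c 25 -> skip
Collected: [(2, 21), (3, 15)]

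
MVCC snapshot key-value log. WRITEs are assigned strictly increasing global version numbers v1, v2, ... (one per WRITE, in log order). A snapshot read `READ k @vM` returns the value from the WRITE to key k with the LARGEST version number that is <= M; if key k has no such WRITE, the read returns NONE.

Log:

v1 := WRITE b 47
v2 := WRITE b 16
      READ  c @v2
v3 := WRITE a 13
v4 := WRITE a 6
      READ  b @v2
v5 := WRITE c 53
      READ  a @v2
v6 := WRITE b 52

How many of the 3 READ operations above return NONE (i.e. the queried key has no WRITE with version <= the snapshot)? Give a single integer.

v1: WRITE b=47  (b history now [(1, 47)])
v2: WRITE b=16  (b history now [(1, 47), (2, 16)])
READ c @v2: history=[] -> no version <= 2 -> NONE
v3: WRITE a=13  (a history now [(3, 13)])
v4: WRITE a=6  (a history now [(3, 13), (4, 6)])
READ b @v2: history=[(1, 47), (2, 16)] -> pick v2 -> 16
v5: WRITE c=53  (c history now [(5, 53)])
READ a @v2: history=[(3, 13), (4, 6)] -> no version <= 2 -> NONE
v6: WRITE b=52  (b history now [(1, 47), (2, 16), (6, 52)])
Read results in order: ['NONE', '16', 'NONE']
NONE count = 2

Answer: 2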